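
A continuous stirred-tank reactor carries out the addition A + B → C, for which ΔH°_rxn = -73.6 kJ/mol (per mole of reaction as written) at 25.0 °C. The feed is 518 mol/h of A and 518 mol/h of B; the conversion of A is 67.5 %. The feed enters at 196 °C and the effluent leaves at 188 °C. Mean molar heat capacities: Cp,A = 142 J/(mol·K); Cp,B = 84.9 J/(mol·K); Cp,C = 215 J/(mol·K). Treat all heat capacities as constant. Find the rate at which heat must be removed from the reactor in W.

Q_out = 7600 W

Extent of reaction ξ = 0.675 × 518 = 349.65 mol/h
Reaction term: ξ·ΔH°_rxn = 349.65 × -73.6 = -25734 kJ/h
Sensible, feed 196→25 °C: -20098 kJ/h
Outlet flows (mol/h): A 168.35, B 168.35, C 349.65
Sensible, products 25→188 °C: 18480 kJ/h
Q = ΔH = -27353 kJ/h = -7.598 kW
Heat removed = 7598 W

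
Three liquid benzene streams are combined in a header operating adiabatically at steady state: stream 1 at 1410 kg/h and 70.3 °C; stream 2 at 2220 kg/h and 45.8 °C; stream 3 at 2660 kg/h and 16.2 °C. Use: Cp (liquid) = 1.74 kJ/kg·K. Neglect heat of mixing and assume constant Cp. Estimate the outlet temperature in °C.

Adiabatic, steady state ⇒ Σ ṁᵢCp,ᵢ(T_out − Tᵢ) = 0
T_out = Σ ṁᵢCp,ᵢTᵢ / Σ ṁᵢCp,ᵢ
      = 424370 / 10945 = 38.774 °C

T_out = 38.8 °C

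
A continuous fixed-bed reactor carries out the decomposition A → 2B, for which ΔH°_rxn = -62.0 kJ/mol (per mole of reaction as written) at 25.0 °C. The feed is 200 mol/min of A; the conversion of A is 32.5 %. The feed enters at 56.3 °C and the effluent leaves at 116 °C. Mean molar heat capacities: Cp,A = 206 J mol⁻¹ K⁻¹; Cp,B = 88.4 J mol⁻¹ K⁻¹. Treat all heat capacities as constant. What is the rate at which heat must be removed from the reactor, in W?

Extent of reaction ξ = 0.325 × 200 = 65 mol/min
Reaction term: ξ·ΔH°_rxn = 65 × -62.0 = -4030 kJ/min
Sensible, feed 56.3→25 °C: -1289.6 kJ/min
Outlet flows (mol/min): A 135, B 130
Sensible, products 25→116 °C: 3576.5 kJ/min
Q = ΔH = -1743.1 kJ/min = -29.051 kW
Heat removed = 29051 W

Q_out = 29100 W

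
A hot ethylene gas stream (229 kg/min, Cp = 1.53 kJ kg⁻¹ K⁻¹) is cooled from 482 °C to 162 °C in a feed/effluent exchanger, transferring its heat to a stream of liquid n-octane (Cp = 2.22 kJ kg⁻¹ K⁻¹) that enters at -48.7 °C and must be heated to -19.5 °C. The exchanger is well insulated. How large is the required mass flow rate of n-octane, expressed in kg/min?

Heat released by hot stream: Q = 229 × 1.53 × (482 − 162) = 112120 kJ/min
Energy balance on cold side (adiabatic exchanger): Q = ṁ_c·Cp_c·(T_c,out − T_c,in)
ṁ_c = 112120 / [2.22 × (-19.5 − -48.7)] = 1729.6 kg/min

ṁ_c = 1730 kg/min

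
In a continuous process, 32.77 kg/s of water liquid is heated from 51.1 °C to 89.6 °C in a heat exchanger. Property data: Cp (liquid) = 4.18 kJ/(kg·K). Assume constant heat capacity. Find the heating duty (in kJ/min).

Q = ṁ·Cp·ΔT = 32.77 × 4.18 × (89.6 − 51.1) = 5273.7 kJ/s
Heating duty = 316420 kJ/min

Q = 316000 kJ/min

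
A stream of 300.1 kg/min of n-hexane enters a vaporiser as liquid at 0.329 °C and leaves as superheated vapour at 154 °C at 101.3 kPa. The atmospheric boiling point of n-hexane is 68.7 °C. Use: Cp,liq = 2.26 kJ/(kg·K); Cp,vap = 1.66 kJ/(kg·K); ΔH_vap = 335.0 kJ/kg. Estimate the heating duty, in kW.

Q = 3160 kW

liquid 0.329→68.7 °C: 154.52 kJ/kg
vaporisation at 68.7 °C: 335 kJ/kg
vapour 68.7→154 °C: 141.6 kJ/kg
Δh = 154.52 + 335 + 141.6 = 631.12 kJ/kg
Q = ṁ·Δh = 300.1 kg/min × 631.12 kJ/kg = 189400 kJ/min
|Q| = 3156.6 kW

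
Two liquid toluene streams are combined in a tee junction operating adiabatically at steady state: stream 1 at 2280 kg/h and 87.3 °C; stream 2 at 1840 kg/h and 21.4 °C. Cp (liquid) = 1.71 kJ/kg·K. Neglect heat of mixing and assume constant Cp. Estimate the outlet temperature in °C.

Adiabatic, steady state ⇒ Σ ṁᵢCp,ᵢ(T_out − Tᵢ) = 0
Σ ṁᵢCp,ᵢTᵢ = 2280×1.71×87.3 + 1840×1.71×21.4 = 407700
Σ ṁᵢCp,ᵢ = 2280×1.71 + 1840×1.71 = 7045.2
T_out = 407700 / 7045.2 = 57.869 °C

T_out = 57.9 °C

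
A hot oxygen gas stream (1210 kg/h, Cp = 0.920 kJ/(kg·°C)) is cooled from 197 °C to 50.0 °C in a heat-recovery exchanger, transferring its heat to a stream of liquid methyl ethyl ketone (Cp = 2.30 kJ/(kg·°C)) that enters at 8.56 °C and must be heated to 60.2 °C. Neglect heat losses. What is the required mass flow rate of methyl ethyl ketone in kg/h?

Heat released by hot stream: Q = 1210 × 0.920 × (197 − 50.0) = 163640 kJ/h
Energy balance on cold side (adiabatic exchanger): Q = ṁ_c·Cp_c·(T_c,out − T_c,in)
ṁ_c = 163640 / [2.30 × (60.2 − 8.56)] = 1377.8 kg/h

ṁ_c = 1380 kg/h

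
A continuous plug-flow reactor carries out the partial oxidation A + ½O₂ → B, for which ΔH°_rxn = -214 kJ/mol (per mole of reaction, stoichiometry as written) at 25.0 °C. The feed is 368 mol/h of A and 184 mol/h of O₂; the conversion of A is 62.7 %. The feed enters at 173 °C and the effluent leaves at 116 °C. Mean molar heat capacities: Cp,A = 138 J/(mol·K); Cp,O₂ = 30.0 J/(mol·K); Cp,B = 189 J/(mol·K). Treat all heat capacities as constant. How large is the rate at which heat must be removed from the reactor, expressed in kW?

Extent of reaction ξ = 0.627 × 368 = 230.74 mol/h
Reaction term: ξ·ΔH°_rxn = 230.74 × -214 = -49378 kJ/h
Sensible, feed 173→25 °C: -8333 kJ/h
Outlet flows (mol/h): A 137.26, O₂ 68.632, B 230.74
Sensible, products 25→116 °C: 5879.6 kJ/h
Q = ΔH = -51831 kJ/h = -14.397 kW
Heat removed = 14.397 kW

Q_out = 14.4 kW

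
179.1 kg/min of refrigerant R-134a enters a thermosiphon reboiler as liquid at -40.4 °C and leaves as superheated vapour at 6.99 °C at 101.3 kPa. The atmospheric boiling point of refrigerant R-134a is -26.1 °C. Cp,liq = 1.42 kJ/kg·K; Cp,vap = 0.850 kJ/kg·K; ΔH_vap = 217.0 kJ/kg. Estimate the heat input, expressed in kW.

Q = 792 kW

liquid -40.4→-26.1 °C: 20.306 kJ/kg
vaporisation at -26.1 °C: 217 kJ/kg
vapour -26.1→6.99 °C: 28.127 kJ/kg
Δh = 20.306 + 217 + 28.127 = 265.43 kJ/kg
Q = ṁ·Δh = 179.1 kg/min × 265.43 kJ/kg = 47539 kJ/min
|Q| = 792.32 kW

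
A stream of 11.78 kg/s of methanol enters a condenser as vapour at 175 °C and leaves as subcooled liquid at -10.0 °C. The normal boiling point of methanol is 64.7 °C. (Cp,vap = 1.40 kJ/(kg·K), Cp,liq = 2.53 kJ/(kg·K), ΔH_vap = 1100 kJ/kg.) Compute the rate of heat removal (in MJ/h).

Q_c = 61200 MJ/h

vapour 175→64.7 °C: -154.42 kJ/kg
condensation at 64.7 °C: -1100 kJ/kg
liquid 64.7→-10.0 °C: -188.99 kJ/kg
Δh = -154.42 + -1100 + -188.99 = -1443.4 kJ/kg
Q = ṁ·Δh = 11.78 kg/s × -1443.4 kJ/kg = -17003 kJ/s
|Q| = 17003 kW = 61212 MJ/h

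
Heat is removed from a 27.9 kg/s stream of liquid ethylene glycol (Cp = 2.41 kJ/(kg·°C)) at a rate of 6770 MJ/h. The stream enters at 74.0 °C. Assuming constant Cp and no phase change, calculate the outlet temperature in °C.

Q = 6770 MJ/h = 1880.6 kJ/s
ΔT = Q/(ṁ·Cp) = 1880.6/(27.9×2.41) = 27.968 K
T_out = 74.0 − 27.968 = 46.032 °C

T_out = 46.0 °C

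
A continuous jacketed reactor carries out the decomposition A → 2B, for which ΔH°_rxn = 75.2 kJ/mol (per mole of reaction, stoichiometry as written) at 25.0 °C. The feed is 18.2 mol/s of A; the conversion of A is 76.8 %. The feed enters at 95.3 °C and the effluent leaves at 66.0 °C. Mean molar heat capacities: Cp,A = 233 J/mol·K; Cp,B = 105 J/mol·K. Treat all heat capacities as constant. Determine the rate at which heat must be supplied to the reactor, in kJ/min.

Extent of reaction ξ = 0.768 × 18.2 = 13.978 mol/s
Reaction term: ξ·ΔH°_rxn = 13.978 × 75.2 = 1051.1 kJ/s
Sensible, feed 95.3→25 °C: -298.11 kJ/s
Outlet flows (mol/s): A 4.2224, B 27.955
Sensible, products 25→66.0 °C: 160.68 kJ/s
Q = ΔH = 913.69 kJ/s = 913.69 kW
Heat supplied = 54821 kJ/min

Q_in = 54800 kJ/min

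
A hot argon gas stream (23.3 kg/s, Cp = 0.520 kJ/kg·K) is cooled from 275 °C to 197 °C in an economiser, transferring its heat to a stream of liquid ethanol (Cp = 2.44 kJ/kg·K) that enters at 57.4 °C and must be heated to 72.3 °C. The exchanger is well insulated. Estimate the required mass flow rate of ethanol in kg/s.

ṁ_c = 26.0 kg/s

Heat released by hot stream: Q = 23.3 × 0.520 × (275 − 197) = 945.05 kJ/s
Energy balance on cold side (adiabatic exchanger): Q = ṁ_c·Cp_c·(T_c,out − T_c,in)
ṁ_c = 945.05 / [2.44 × (72.3 − 57.4)] = 25.994 kg/s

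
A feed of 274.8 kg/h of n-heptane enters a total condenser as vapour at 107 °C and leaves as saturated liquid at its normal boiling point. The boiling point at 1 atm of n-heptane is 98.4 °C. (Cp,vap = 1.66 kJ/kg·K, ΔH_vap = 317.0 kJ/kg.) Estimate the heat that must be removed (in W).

Q_c = 25300 W

vapour 107→98.4 °C: -14.276 kJ/kg
condensation at 98.4 °C: -317 kJ/kg
Δh = -14.276 + -317 = -331.28 kJ/kg
Q = ṁ·Δh = 274.8 kg/h × -331.28 kJ/kg = -91035 kJ/h
|Q| = 25.287 kW = 25287 W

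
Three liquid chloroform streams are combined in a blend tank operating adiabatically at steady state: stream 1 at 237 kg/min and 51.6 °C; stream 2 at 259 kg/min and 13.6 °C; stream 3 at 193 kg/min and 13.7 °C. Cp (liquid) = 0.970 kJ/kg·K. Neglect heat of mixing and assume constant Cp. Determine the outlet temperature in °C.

Energy balance with Q = 0: Σ ṁᵢCp,ᵢ(T_out − Tᵢ) = 0
T_out = Σ ṁᵢCp,ᵢTᵢ / Σ ṁᵢCp,ᵢ
      = 17844 / 668.33 = 26.699 °C

T_out = 26.7 °C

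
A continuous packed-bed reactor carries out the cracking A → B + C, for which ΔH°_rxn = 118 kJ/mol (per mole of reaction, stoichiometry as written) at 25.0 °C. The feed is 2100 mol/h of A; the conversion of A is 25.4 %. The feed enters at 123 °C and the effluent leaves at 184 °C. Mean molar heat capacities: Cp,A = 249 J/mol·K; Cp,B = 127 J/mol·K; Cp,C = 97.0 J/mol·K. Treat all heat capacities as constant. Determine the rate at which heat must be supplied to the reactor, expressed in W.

Q_in = 25800 W

Extent of reaction ξ = 0.254 × 2100 = 533.4 mol/h
Reaction term: ξ·ΔH°_rxn = 533.4 × 118 = 62941 kJ/h
Sensible, feed 123→25 °C: -51244 kJ/h
Outlet flows (mol/h): A 1566.6, B 533.4, C 533.4
Sensible, products 25→184 °C: 81021 kJ/h
Q = ΔH = 92718 kJ/h = 25.755 kW
Heat supplied = 25755 W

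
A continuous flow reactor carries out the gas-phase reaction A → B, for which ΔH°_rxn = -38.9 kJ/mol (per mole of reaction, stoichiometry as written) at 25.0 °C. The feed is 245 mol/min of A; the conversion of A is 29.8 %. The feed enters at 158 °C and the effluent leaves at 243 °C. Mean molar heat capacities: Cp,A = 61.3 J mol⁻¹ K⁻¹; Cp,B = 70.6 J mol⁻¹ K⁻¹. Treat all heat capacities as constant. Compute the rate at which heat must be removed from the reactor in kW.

Q_out = 23.6 kW

Extent of reaction ξ = 0.298 × 245 = 73.01 mol/min
Reaction term: ξ·ΔH°_rxn = 73.01 × -38.9 = -2840.1 kJ/min
Sensible, feed 158→25 °C: -1997.5 kJ/min
Outlet flows (mol/min): A 171.99, B 73.01
Sensible, products 25→243 °C: 3422.1 kJ/min
Q = ΔH = -1415.5 kJ/min = -23.592 kW
Heat removed = 23.592 kW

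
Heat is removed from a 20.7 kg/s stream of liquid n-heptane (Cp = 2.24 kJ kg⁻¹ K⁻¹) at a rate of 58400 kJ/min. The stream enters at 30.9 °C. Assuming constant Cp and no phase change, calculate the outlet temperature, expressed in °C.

T_out = 9.91 °C

Q = 58400 kJ/min = 973.33 kJ/s
ΔT = Q/(ṁ·Cp) = 973.33/(20.7×2.24) = 20.991 K
T_out = 30.9 − 20.991 = 9.9085 °C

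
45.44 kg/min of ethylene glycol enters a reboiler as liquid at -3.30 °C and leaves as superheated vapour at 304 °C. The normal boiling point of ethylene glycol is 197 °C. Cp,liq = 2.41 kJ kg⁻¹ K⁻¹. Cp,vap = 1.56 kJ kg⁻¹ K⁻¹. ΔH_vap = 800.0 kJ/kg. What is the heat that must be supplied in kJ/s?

Q = 1100 kJ/s

liquid -3.30→197 °C: 482.72 kJ/kg
vaporisation at 197 °C: 800 kJ/kg
vapour 197→304 °C: 166.92 kJ/kg
Δh = 482.72 + 800 + 166.92 = 1449.6 kJ/kg
Q = ṁ·Δh = 45.44 kg/min × 1449.6 kJ/kg = 65872 kJ/min
|Q| = 1097.9 kW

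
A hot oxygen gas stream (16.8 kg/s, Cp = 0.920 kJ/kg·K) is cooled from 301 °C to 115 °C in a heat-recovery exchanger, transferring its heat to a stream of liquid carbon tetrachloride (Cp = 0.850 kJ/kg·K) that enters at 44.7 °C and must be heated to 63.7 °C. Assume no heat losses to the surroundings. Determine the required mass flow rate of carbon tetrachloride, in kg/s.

Heat released by hot stream: Q = 16.8 × 0.920 × (301 − 115) = 2874.8 kJ/s
Energy balance on cold side (adiabatic exchanger): Q = ṁ_c·Cp_c·(T_c,out − T_c,in)
ṁ_c = 2874.8 / [0.850 × (63.7 − 44.7)] = 178.01 kg/s

ṁ_c = 178 kg/s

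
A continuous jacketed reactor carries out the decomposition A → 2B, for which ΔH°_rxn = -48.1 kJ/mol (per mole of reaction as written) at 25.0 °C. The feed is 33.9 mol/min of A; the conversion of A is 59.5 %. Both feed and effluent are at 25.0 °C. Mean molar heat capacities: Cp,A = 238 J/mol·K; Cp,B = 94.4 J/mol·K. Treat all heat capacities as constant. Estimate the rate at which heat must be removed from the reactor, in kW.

Q_out = 16.2 kW

Extent of reaction ξ = 0.595 × 33.9 = 20.17 mol/min
Reaction term: ξ·ΔH°_rxn = 20.17 × -48.1 = -970.2 kJ/min
Q = ΔH = -970.2 kJ/min = -16.17 kW
Heat removed = 16.17 kW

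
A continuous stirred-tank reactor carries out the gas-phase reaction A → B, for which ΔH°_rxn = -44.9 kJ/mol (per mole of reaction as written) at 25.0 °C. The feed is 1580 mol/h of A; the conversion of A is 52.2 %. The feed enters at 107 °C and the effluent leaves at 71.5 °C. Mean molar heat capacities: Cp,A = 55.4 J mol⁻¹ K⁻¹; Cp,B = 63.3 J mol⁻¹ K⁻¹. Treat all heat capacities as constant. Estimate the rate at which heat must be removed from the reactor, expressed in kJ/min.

Extent of reaction ξ = 0.522 × 1580 = 824.76 mol/h
Reaction term: ξ·ΔH°_rxn = 824.76 × -44.9 = -37032 kJ/h
Sensible, feed 107→25 °C: -7177.6 kJ/h
Outlet flows (mol/h): A 755.24, B 824.76
Sensible, products 25→71.5 °C: 4373.2 kJ/h
Q = ΔH = -39836 kJ/h = -11.066 kW
Heat removed = 663.94 kJ/min

Q_out = 664 kJ/min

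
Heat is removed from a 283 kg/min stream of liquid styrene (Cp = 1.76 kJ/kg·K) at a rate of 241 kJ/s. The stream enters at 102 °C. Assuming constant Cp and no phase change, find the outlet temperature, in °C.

Q = 241 kJ/s = 14460 kJ/min
ΔT = Q/(ṁ·Cp) = 14460/(283×1.76) = 29.031 K
T_out = 102 − 29.031 = 72.969 °C

T_out = 73.0 °C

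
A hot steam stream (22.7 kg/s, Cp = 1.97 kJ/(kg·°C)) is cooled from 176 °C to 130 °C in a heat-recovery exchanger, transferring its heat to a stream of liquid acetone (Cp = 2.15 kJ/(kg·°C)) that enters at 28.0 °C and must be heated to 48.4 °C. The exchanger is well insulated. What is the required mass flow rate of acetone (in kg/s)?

Heat released by hot stream: Q = 22.7 × 1.97 × (176 − 130) = 2057.1 kJ/s
Energy balance on cold side (adiabatic exchanger): Q = ṁ_c·Cp_c·(T_c,out − T_c,in)
ṁ_c = 2057.1 / [2.15 × (48.4 − 28.0)] = 46.901 kg/s

ṁ_c = 46.9 kg/s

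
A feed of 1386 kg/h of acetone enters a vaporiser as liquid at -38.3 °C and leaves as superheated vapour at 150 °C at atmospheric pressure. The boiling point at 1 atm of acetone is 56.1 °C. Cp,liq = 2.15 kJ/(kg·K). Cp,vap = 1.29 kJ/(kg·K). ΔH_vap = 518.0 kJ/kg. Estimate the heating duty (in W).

Q = 324000 W

liquid -38.3→56.1 °C: 202.96 kJ/kg
vaporisation at 56.1 °C: 518 kJ/kg
vapour 56.1→150 °C: 121.13 kJ/kg
Δh = 202.96 + 518 + 121.13 = 842.09 kJ/kg
Q = ṁ·Δh = 1386 kg/h × 842.09 kJ/kg = 1.1671e+06 kJ/h
|Q| = 324.21 kW = 324210 W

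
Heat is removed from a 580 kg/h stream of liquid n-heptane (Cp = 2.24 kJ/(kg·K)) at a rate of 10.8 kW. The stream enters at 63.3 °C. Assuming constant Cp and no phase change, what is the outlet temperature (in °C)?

T_out = 33.4 °C

Q = 10.8 kW = 38880 kJ/h
ΔT = Q/(ṁ·Cp) = 38880/(580×2.24) = 29.926 K
T_out = 63.3 − 29.926 = 33.374 °C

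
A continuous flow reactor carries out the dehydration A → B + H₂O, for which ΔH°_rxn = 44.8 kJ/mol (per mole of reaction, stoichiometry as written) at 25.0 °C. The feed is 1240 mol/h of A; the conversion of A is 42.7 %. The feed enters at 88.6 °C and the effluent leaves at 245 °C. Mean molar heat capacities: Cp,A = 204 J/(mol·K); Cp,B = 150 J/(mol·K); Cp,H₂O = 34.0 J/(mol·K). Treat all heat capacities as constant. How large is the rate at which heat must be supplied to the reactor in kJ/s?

Q_in = 16.9 kJ/s

Extent of reaction ξ = 0.427 × 1240 = 529.48 mol/h
Reaction term: ξ·ΔH°_rxn = 529.48 × 44.8 = 23721 kJ/h
Sensible, feed 88.6→25 °C: -16088 kJ/h
Outlet flows (mol/h): A 710.52, B 529.48, H₂O 529.48
Sensible, products 25→245 °C: 53321 kJ/h
Q = ΔH = 60954 kJ/h = 16.932 kW
Heat supplied = 16.932 kJ/s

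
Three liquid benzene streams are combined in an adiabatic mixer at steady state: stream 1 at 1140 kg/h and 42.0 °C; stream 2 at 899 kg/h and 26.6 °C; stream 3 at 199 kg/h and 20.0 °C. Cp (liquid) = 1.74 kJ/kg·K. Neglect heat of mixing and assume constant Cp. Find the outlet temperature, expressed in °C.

T_out = 33.9 °C

No heat crosses the boundary, so H_out = H_in.
T_out = Σ ṁᵢCp,ᵢTᵢ / Σ ṁᵢCp,ᵢ
      = 131850 / 3894.1 = 33.858 °C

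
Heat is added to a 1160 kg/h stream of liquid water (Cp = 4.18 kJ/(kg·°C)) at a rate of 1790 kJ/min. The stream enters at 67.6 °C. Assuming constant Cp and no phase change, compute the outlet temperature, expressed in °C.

Q = 1790 kJ/min = 107400 kJ/h
ΔT = Q/(ṁ·Cp) = 107400/(1160×4.18) = 22.15 K
T_out = 67.6 + 22.15 = 89.75 °C

T_out = 89.7 °C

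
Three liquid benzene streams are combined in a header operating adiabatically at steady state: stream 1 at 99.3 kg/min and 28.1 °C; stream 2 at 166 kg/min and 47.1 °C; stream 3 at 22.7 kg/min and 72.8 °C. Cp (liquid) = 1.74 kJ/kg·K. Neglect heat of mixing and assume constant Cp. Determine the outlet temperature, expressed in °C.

T_out = 42.6 °C

No heat crosses the boundary, so H_out = H_in.
Σ ṁᵢCp,ᵢTᵢ = 99.3×1.74×28.1 + 166×1.74×47.1 + 22.7×1.74×72.8 = 21335
Σ ṁᵢCp,ᵢ = 99.3×1.74 + 166×1.74 + 22.7×1.74 = 501.12
T_out = 21335 / 501.12 = 42.575 °C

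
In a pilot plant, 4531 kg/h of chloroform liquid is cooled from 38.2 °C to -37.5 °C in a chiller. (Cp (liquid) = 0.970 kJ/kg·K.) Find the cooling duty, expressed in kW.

Q_c = 92.4 kW

Q = ṁ·Cp·ΔT = 4531 × 0.970 × (-37.5 − 38.2) = -332710 kJ/h
Converting: 332710 / 3600 s = 92.419 kW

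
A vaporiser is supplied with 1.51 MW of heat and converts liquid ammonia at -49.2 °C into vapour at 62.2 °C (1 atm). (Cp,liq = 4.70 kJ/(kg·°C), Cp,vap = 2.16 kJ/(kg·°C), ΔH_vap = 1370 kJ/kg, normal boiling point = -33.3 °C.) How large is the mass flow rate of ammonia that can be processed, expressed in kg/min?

ṁ = 54.9 kg/min

Δh = 4.70×(-33.3−-49.2) + 1370 + 2.16×(62.2−-33.3) = 1651 kJ/kg
Q = 1.51 MW = 1510 kJ/s = 90600 kJ/min
ṁ = Q/Δh = 90600 / 1651 = 54.876 kg/min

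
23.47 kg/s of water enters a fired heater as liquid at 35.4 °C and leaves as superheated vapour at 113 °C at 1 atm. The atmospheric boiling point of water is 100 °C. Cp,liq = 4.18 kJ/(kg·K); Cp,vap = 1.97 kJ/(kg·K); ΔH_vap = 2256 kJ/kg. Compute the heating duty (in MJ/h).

liquid 35.4→100 °C: 270.03 kJ/kg
vaporisation at 100 °C: 2256 kJ/kg
vapour 100→113 °C: 25.61 kJ/kg
Δh = 270.03 + 2256 + 25.61 = 2551.6 kJ/kg
Q = ṁ·Δh = 23.47 kg/s × 2551.6 kJ/kg = 59887 kJ/s
|Q| = 59887 kW = 215590 MJ/h

Q = 216000 MJ/h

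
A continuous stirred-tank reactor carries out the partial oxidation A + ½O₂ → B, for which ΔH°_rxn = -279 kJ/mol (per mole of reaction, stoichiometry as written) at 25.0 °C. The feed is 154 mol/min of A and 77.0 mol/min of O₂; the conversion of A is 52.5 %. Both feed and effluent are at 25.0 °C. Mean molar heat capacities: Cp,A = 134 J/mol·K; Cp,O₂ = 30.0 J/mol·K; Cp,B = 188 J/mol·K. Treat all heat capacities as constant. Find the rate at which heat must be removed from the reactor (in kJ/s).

Q_out = 376 kJ/s

Extent of reaction ξ = 0.525 × 154 = 80.85 mol/min
Reaction term: ξ·ΔH°_rxn = 80.85 × -279 = -22557 kJ/min
Q = ΔH = -22557 kJ/min = -375.95 kW
Heat removed = 375.95 kJ/s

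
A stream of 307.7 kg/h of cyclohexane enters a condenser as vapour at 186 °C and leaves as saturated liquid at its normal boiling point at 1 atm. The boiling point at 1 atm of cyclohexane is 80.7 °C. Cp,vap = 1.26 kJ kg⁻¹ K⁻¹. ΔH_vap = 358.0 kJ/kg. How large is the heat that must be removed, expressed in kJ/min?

Q_c = 2520 kJ/min

vapour 186→80.7 °C: -132.68 kJ/kg
condensation at 80.7 °C: -358 kJ/kg
Δh = -132.68 + -358 = -490.68 kJ/kg
Q = ṁ·Δh = 307.7 kg/h × -490.68 kJ/kg = -150980 kJ/h
|Q| = 41.939 kW = 2516.4 kJ/min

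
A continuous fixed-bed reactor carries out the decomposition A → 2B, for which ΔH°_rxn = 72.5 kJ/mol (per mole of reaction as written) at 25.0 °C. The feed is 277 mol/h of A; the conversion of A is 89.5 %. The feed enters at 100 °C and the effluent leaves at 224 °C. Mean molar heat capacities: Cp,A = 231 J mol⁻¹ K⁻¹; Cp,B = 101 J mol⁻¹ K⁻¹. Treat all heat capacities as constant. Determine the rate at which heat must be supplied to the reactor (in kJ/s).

Q_in = 6.80 kJ/s

Extent of reaction ξ = 0.895 × 277 = 247.91 mol/h
Reaction term: ξ·ΔH°_rxn = 247.91 × 72.5 = 17974 kJ/h
Sensible, feed 100→25 °C: -4799 kJ/h
Outlet flows (mol/h): A 29.085, B 495.83
Sensible, products 25→224 °C: 11303 kJ/h
Q = ΔH = 24478 kJ/h = 6.7993 kW
Heat supplied = 6.7993 kJ/s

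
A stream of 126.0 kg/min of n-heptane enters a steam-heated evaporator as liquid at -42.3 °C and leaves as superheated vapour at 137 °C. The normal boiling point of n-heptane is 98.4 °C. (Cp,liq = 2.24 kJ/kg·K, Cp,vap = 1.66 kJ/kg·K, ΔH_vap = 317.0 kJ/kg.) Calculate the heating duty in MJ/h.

Q = 5260 MJ/h

liquid -42.3→98.4 °C: 315.17 kJ/kg
vaporisation at 98.4 °C: 317 kJ/kg
vapour 98.4→137 °C: 64.076 kJ/kg
Δh = 315.17 + 317 + 64.076 = 696.24 kJ/kg
Q = ṁ·Δh = 126.0 kg/min × 696.24 kJ/kg = 87727 kJ/min
|Q| = 1462.1 kW = 5263.6 MJ/h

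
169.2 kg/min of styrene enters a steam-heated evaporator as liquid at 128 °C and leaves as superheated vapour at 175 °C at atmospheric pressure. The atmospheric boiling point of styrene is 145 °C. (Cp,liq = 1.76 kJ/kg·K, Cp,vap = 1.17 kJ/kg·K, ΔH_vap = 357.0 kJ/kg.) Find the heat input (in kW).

liquid 128→145 °C: 29.92 kJ/kg
vaporisation at 145 °C: 357 kJ/kg
vapour 145→175 °C: 35.1 kJ/kg
Δh = 29.92 + 357 + 35.1 = 422.02 kJ/kg
Q = ṁ·Δh = 169.2 kg/min × 422.02 kJ/kg = 71406 kJ/min
|Q| = 1190.1 kW

Q = 1190 kW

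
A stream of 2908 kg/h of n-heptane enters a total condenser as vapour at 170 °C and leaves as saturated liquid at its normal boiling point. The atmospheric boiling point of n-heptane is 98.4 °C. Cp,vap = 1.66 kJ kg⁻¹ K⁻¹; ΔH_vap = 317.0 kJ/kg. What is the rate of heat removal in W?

vapour 170→98.4 °C: -118.86 kJ/kg
condensation at 98.4 °C: -317 kJ/kg
Δh = -118.86 + -317 = -435.86 kJ/kg
Q = ṁ·Δh = 2908 kg/h × -435.86 kJ/kg = -1.2675e+06 kJ/h
|Q| = 352.07 kW = 352070 W

Q_c = 352000 W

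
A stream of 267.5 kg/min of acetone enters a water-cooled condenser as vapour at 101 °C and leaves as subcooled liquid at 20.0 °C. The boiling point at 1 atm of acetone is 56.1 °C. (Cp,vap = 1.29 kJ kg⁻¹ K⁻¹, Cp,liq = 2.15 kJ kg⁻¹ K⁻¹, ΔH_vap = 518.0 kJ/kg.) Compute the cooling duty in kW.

vapour 101→56.1 °C: -57.921 kJ/kg
condensation at 56.1 °C: -518 kJ/kg
liquid 56.1→20.0 °C: -77.615 kJ/kg
Δh = -57.921 + -518 + -77.615 = -653.54 kJ/kg
Q = ṁ·Δh = 267.5 kg/min × -653.54 kJ/kg = -174820 kJ/min
|Q| = 2913.7 kW

Q_c = 2910 kW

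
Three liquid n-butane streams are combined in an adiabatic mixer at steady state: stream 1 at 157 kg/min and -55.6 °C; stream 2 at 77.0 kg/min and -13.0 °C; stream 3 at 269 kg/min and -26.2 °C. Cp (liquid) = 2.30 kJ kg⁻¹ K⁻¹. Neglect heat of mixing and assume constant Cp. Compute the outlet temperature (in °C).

T_out = -33.4 °C

No heat crosses the boundary, so H_out = H_in.
Σ ṁᵢCp,ᵢTᵢ = 157×2.30×-55.6 + 77.0×2.30×-13.0 + 269×2.30×-26.2 = -38589
Σ ṁᵢCp,ᵢ = 157×2.30 + 77.0×2.30 + 269×2.30 = 1156.9
T_out = -38589 / 1156.9 = -33.356 °C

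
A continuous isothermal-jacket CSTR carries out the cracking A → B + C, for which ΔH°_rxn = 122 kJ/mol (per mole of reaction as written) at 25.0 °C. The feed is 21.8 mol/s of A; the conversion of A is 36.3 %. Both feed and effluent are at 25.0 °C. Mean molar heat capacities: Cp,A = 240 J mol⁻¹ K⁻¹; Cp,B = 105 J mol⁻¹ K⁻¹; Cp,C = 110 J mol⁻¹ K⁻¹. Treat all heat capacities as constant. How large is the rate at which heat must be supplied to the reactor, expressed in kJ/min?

Q_in = 57900 kJ/min

Extent of reaction ξ = 0.363 × 21.8 = 7.9134 mol/s
Reaction term: ξ·ΔH°_rxn = 7.9134 × 122 = 965.43 kJ/s
Q = ΔH = 965.43 kJ/s = 965.43 kW
Heat supplied = 57926 kJ/min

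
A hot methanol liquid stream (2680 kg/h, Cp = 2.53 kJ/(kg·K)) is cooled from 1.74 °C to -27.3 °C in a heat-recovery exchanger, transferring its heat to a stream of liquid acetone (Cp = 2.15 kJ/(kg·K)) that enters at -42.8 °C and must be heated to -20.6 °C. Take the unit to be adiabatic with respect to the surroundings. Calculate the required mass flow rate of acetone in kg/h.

ṁ_c = 4130 kg/h

Heat released by hot stream: Q = 2680 × 2.53 × (1.74 − -27.3) = 196900 kJ/h
Energy balance on cold side (adiabatic exchanger): Q = ṁ_c·Cp_c·(T_c,out − T_c,in)
ṁ_c = 196900 / [2.15 × (-20.6 − -42.8)] = 4125.3 kg/h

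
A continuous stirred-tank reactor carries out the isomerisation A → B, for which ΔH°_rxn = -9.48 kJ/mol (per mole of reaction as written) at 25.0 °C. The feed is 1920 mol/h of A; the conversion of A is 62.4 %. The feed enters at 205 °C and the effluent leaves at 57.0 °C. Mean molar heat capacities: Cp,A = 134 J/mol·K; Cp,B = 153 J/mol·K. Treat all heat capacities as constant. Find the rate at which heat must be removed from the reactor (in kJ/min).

Extent of reaction ξ = 0.624 × 1920 = 1198.1 mol/h
Reaction term: ξ·ΔH°_rxn = 1198.1 × -9.48 = -11358 kJ/h
Sensible, feed 205→25 °C: -46310 kJ/h
Outlet flows (mol/h): A 721.92, B 1198.1
Sensible, products 25→57.0 °C: 8961.4 kJ/h
Q = ΔH = -48707 kJ/h = -13.53 kW
Heat removed = 811.78 kJ/min

Q_out = 812 kJ/min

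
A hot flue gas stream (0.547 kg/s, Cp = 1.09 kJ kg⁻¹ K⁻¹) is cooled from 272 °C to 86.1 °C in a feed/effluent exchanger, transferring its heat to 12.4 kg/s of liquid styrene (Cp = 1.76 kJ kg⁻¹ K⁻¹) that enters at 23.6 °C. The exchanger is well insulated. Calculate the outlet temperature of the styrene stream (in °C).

T_c,out = 28.7 °C

Heat released by hot stream: Q = 0.547 × 1.09 × (272 − 86.1) = 110.84 kJ/s
Energy balance on cold side (adiabatic exchanger): Q = ṁ_c·Cp_c·(T_c,out − T_c,in)
T_c,out = 23.6 + 110.84/(12.4 × 1.76) = 28.679 °C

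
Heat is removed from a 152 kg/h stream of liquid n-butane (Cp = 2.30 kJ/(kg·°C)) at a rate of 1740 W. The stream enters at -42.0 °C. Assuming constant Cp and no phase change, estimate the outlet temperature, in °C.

Q = 1740 W = 6264 kJ/h
ΔT = Q/(ṁ·Cp) = 6264/(152×2.30) = 17.918 K
T_out = -42.0 − 17.918 = -59.918 °C

T_out = -59.9 °C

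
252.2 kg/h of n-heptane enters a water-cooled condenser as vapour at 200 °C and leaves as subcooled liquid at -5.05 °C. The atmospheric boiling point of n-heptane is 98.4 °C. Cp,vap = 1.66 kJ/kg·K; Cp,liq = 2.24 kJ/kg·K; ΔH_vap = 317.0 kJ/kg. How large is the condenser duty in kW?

vapour 200→98.4 °C: -168.66 kJ/kg
condensation at 98.4 °C: -317 kJ/kg
liquid 98.4→-5.05 °C: -231.73 kJ/kg
Δh = -168.66 + -317 + -231.73 = -717.38 kJ/kg
Q = ṁ·Δh = 252.2 kg/h × -717.38 kJ/kg = -180920 kJ/h
|Q| = 50.257 kW

Q_c = 50.3 kW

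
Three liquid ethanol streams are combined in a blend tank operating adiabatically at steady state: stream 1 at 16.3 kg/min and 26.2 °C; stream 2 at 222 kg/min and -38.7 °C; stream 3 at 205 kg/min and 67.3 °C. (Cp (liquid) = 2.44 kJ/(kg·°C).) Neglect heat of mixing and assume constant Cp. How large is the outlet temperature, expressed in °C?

T_out = 12.7 °C

Adiabatic, steady state ⇒ Σ ṁᵢCp,ᵢ(T_out − Tᵢ) = 0
Σ ṁᵢCp,ᵢTᵢ = 16.3×2.44×26.2 + 222×2.44×-38.7 + 205×2.44×67.3 = 13742
Σ ṁᵢCp,ᵢ = 16.3×2.44 + 222×2.44 + 205×2.44 = 1081.7
T_out = 13742 / 1081.7 = 12.705 °C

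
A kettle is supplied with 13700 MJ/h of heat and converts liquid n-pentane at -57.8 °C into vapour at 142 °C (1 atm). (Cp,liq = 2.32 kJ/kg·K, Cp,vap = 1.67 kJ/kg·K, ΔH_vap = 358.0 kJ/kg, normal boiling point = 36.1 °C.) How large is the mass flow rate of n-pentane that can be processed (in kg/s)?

Δh = 2.32×(36.1−-57.8) + 358.0 + 1.67×(142−36.1) = 752.7 kJ/kg
Q = 13700 MJ/h = 3805.6 kJ/s = 3805.6 kJ/s
ṁ = Q/Δh = 3805.6 / 752.7 = 5.0559 kg/s

ṁ = 5.06 kg/s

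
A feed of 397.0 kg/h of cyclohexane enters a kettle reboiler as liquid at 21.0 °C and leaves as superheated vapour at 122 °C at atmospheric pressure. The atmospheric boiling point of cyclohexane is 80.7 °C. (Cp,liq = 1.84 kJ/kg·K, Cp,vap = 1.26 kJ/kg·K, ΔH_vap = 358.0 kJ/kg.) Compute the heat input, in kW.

Q = 57.3 kW

liquid 21.0→80.7 °C: 109.85 kJ/kg
vaporisation at 80.7 °C: 358 kJ/kg
vapour 80.7→122 °C: 52.038 kJ/kg
Δh = 109.85 + 358 + 52.038 = 519.89 kJ/kg
Q = ṁ·Δh = 397.0 kg/h × 519.89 kJ/kg = 206390 kJ/h
|Q| = 57.332 kW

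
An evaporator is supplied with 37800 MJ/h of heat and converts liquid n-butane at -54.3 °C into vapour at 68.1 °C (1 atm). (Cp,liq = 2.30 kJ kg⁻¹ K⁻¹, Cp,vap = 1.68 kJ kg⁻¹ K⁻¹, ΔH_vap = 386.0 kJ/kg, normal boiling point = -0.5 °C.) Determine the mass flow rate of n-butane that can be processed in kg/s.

ṁ = 16.8 kg/s

Δh = 2.30×(-0.5−-54.3) + 386.0 + 1.68×(68.1−-0.5) = 624.99 kJ/kg
Q = 37800 MJ/h = 10500 kJ/s = 10500 kJ/s
ṁ = Q/Δh = 10500 / 624.99 = 16.8 kg/s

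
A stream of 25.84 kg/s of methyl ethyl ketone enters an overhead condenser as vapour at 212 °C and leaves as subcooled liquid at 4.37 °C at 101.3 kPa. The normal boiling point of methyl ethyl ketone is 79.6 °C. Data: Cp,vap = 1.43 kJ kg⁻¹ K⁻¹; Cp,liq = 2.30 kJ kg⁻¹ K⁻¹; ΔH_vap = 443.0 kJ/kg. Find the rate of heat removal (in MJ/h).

vapour 212→79.6 °C: -189.33 kJ/kg
condensation at 79.6 °C: -443 kJ/kg
liquid 79.6→4.37 °C: -173.03 kJ/kg
Δh = -189.33 + -443 + -173.03 = -805.36 kJ/kg
Q = ṁ·Δh = 25.84 kg/s × -805.36 kJ/kg = -20811 kJ/s
|Q| = 20811 kW = 74918 MJ/h

Q_c = 74900 MJ/h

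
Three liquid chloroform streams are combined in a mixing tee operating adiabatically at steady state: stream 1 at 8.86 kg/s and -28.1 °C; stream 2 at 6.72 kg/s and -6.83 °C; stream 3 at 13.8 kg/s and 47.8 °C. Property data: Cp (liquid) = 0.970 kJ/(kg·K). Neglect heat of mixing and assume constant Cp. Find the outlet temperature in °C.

Energy balance with Q = 0: Σ ṁᵢCp,ᵢ(T_out − Tᵢ) = 0
Σ ṁᵢCp,ᵢTᵢ = 8.86×0.970×-28.1 + 6.72×0.970×-6.83 + 13.8×0.970×47.8 = 353.83
Σ ṁᵢCp,ᵢ = 8.86×0.970 + 6.72×0.970 + 13.8×0.970 = 28.499
T_out = 353.83 / 28.499 = 12.416 °C

T_out = 12.4 °C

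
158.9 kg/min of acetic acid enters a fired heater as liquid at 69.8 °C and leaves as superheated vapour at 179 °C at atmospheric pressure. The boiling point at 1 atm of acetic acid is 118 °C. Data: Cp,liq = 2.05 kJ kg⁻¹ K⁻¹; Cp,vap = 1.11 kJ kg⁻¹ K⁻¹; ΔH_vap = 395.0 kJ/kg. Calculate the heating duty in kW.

Q = 1490 kW

liquid 69.8→118 °C: 98.81 kJ/kg
vaporisation at 118 °C: 395 kJ/kg
vapour 118→179 °C: 67.71 kJ/kg
Δh = 98.81 + 395 + 67.71 = 561.52 kJ/kg
Q = ṁ·Δh = 158.9 kg/min × 561.52 kJ/kg = 89226 kJ/min
|Q| = 1487.1 kW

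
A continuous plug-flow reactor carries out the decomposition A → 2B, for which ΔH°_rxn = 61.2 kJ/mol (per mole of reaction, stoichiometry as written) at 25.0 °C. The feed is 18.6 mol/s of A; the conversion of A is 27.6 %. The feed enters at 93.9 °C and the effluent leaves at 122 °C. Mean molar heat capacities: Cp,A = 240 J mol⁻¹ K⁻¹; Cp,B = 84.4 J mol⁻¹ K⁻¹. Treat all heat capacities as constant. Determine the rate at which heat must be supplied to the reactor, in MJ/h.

Q_in = 1450 MJ/h

Extent of reaction ξ = 0.276 × 18.6 = 5.1336 mol/s
Reaction term: ξ·ΔH°_rxn = 5.1336 × 61.2 = 314.18 kJ/s
Sensible, feed 93.9→25 °C: -307.57 kJ/s
Outlet flows (mol/s): A 13.466, B 10.267
Sensible, products 25→122 °C: 397.55 kJ/s
Q = ΔH = 404.16 kJ/s = 404.16 kW
Heat supplied = 1455 MJ/h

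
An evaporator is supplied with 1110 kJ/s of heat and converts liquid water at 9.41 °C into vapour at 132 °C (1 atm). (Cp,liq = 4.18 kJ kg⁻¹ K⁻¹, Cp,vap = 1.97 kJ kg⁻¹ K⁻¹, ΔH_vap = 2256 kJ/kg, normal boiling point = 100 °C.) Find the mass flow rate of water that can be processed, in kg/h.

ṁ = 1480 kg/h

Δh = 4.18×(100−9.41) + 2256 + 1.97×(132−100) = 2697.7 kJ/kg
Q = 1110 kJ/s = 1110 kJ/s = 3.996e+06 kJ/h
ṁ = Q/Δh = 3.996e+06 / 2697.7 = 1481.3 kg/h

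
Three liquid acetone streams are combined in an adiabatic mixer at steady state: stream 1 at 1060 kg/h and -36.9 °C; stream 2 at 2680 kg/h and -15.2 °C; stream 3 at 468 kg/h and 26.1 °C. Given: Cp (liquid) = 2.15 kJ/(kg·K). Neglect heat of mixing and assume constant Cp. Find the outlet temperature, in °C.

T_out = -16.1 °C

Energy balance with Q = 0: Σ ṁᵢCp,ᵢ(T_out − Tᵢ) = 0
Σ ṁᵢCp,ᵢTᵢ = 1060×2.15×-36.9 + 2680×2.15×-15.2 + 468×2.15×26.1 = -145420
Σ ṁᵢCp,ᵢ = 1060×2.15 + 2680×2.15 + 468×2.15 = 9047.2
T_out = -145420 / 9047.2 = -16.073 °C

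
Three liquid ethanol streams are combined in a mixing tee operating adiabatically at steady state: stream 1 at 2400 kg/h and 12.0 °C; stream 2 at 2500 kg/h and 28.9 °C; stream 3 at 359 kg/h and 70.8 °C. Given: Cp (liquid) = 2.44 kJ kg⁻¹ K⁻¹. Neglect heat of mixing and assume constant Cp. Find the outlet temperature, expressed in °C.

Adiabatic, steady state ⇒ Σ ṁᵢCp,ᵢ(T_out − Tᵢ) = 0
T_out = Σ ṁᵢCp,ᵢTᵢ / Σ ṁᵢCp,ᵢ
      = 308580 / 12832 = 24.048 °C

T_out = 24.0 °C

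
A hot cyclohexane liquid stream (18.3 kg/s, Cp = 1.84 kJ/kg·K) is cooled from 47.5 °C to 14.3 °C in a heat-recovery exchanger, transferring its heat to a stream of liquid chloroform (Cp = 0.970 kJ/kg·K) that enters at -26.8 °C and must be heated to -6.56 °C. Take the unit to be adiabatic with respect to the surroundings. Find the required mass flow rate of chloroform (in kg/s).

Heat released by hot stream: Q = 18.3 × 1.84 × (47.5 − 14.3) = 1117.9 kJ/s
Energy balance on cold side (adiabatic exchanger): Q = ṁ_c·Cp_c·(T_c,out − T_c,in)
ṁ_c = 1117.9 / [0.970 × (-6.56 − -26.8)] = 56.941 kg/s

ṁ_c = 56.9 kg/s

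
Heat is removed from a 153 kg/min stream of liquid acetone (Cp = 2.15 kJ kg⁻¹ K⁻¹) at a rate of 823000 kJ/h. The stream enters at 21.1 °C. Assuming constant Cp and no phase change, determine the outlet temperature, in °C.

Q = 823000 kJ/h = 13717 kJ/min
ΔT = Q/(ṁ·Cp) = 13717/(153×2.15) = 41.698 K
T_out = 21.1 − 41.698 = -20.598 °C

T_out = -20.6 °C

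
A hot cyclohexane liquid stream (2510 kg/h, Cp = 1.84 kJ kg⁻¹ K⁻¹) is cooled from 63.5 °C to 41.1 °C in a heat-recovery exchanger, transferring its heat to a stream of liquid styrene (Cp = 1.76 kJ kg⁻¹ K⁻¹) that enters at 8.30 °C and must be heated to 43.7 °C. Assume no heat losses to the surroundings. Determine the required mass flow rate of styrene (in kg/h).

Heat released by hot stream: Q = 2510 × 1.84 × (63.5 − 41.1) = 103450 kJ/h
Energy balance on cold side (adiabatic exchanger): Q = ṁ_c·Cp_c·(T_c,out − T_c,in)
ṁ_c = 103450 / [1.76 × (43.7 − 8.30)] = 1660.4 kg/h

ṁ_c = 1660 kg/h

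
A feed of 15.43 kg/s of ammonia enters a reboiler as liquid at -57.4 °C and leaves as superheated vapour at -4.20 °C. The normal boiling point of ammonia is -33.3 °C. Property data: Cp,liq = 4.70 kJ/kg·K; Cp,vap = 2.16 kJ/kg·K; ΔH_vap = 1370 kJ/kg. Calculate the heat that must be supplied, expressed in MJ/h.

liquid -57.4→-33.3 °C: 113.27 kJ/kg
vaporisation at -33.3 °C: 1370 kJ/kg
vapour -33.3→-4.20 °C: 62.856 kJ/kg
Δh = 113.27 + 1370 + 62.856 = 1546.1 kJ/kg
Q = ṁ·Δh = 15.43 kg/s × 1546.1 kJ/kg = 23857 kJ/s
|Q| = 23857 kW = 85884 MJ/h

Q = 85900 MJ/h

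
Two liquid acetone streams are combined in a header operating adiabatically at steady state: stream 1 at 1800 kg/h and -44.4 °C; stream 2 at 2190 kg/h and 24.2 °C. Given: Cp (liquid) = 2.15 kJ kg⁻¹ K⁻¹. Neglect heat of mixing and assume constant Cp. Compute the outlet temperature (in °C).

No heat crosses the boundary, so H_out = H_in.
Σ ṁᵢCp,ᵢTᵢ = 1800×2.15×-44.4 + 2190×2.15×24.2 = -57882
Σ ṁᵢCp,ᵢ = 1800×2.15 + 2190×2.15 = 8578.5
T_out = -57882 / 8578.5 = -6.7474 °C

T_out = -6.75 °C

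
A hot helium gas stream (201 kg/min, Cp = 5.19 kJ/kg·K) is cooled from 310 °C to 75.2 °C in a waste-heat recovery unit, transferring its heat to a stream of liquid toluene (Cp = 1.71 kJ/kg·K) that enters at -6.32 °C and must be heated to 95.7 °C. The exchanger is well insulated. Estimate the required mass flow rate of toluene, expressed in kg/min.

ṁ_c = 1400 kg/min

Heat released by hot stream: Q = 201 × 5.19 × (310 − 75.2) = 244940 kJ/min
Energy balance on cold side (adiabatic exchanger): Q = ṁ_c·Cp_c·(T_c,out − T_c,in)
ṁ_c = 244940 / [1.71 × (95.7 − -6.32)] = 1404 kg/min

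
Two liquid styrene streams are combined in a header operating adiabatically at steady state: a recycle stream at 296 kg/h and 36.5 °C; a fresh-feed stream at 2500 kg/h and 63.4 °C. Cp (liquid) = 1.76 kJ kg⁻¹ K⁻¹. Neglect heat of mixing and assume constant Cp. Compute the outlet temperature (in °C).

Adiabatic, steady state ⇒ Σ ṁᵢCp,ᵢ(T_out − Tᵢ) = 0
Σ ṁᵢCp,ᵢTᵢ = 296×1.76×36.5 + 2500×1.76×63.4 = 297980
Σ ṁᵢCp,ᵢ = 296×1.76 + 2500×1.76 = 4921
T_out = 297980 / 4921 = 60.552 °C

T_out = 60.6 °C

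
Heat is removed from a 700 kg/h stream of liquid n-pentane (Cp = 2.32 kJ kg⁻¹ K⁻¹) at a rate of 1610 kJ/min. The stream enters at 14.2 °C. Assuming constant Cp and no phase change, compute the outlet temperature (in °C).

Q = 1610 kJ/min = 96600 kJ/h
ΔT = Q/(ṁ·Cp) = 96600/(700×2.32) = 59.483 K
T_out = 14.2 − 59.483 = -45.283 °C

T_out = -45.3 °C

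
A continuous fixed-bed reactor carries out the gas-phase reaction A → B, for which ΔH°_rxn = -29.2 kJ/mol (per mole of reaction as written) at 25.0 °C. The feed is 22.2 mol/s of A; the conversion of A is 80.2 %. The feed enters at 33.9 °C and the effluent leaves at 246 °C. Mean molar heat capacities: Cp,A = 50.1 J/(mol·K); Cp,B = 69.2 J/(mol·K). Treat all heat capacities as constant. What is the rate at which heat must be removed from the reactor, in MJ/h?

Extent of reaction ξ = 0.802 × 22.2 = 17.804 mol/s
Reaction term: ξ·ΔH°_rxn = 17.804 × -29.2 = -519.89 kJ/s
Sensible, feed 33.9→25 °C: -9.8988 kJ/s
Outlet flows (mol/s): A 4.3956, B 17.804
Sensible, products 25→246 °C: 320.95 kJ/s
Q = ΔH = -208.83 kJ/s = -208.83 kW
Heat removed = 751.8 MJ/h

Q_out = 752 MJ/h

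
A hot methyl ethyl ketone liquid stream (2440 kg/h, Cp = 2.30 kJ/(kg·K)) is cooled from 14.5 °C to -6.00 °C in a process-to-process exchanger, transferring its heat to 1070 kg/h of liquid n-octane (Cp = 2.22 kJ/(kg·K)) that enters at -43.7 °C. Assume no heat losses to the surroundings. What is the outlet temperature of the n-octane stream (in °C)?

Heat released by hot stream: Q = 2440 × 2.30 × (14.5 − -6.00) = 115050 kJ/h
Energy balance on cold side (adiabatic exchanger): Q = ṁ_c·Cp_c·(T_c,out − T_c,in)
T_c,out = -43.7 + 115050/(1070 × 2.22) = 4.7323 °C

T_c,out = 4.73 °C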